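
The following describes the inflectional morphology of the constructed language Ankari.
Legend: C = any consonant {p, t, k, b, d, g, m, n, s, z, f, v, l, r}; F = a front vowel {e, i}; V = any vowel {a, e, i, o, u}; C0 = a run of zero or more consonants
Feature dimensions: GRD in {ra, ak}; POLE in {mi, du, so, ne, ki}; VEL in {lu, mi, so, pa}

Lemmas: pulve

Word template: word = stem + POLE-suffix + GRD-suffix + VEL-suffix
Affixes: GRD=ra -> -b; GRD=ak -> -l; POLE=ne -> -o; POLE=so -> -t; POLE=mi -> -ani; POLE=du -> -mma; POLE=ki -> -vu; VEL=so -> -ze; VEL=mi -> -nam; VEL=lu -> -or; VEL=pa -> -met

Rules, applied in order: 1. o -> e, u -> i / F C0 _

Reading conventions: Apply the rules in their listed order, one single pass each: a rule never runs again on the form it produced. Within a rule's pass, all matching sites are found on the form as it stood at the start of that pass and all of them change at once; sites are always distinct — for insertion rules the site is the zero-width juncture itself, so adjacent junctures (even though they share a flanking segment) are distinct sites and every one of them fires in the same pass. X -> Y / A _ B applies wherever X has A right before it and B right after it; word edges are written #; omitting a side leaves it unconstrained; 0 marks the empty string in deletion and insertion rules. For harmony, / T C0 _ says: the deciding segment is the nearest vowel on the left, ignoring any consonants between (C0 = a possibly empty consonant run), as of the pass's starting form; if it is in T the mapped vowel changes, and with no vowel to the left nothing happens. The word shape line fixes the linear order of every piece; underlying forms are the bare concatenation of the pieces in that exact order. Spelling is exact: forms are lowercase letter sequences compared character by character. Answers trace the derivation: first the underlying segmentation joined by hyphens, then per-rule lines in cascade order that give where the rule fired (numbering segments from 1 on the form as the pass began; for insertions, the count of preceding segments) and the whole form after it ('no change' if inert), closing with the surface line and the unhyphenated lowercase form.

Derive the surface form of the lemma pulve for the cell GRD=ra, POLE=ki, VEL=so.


underlying: pulve-vu-b-ze
1. o -> e, u -> i / F C0 _: fires at position(s) 7: pulvevibze
surface: pulvevibze


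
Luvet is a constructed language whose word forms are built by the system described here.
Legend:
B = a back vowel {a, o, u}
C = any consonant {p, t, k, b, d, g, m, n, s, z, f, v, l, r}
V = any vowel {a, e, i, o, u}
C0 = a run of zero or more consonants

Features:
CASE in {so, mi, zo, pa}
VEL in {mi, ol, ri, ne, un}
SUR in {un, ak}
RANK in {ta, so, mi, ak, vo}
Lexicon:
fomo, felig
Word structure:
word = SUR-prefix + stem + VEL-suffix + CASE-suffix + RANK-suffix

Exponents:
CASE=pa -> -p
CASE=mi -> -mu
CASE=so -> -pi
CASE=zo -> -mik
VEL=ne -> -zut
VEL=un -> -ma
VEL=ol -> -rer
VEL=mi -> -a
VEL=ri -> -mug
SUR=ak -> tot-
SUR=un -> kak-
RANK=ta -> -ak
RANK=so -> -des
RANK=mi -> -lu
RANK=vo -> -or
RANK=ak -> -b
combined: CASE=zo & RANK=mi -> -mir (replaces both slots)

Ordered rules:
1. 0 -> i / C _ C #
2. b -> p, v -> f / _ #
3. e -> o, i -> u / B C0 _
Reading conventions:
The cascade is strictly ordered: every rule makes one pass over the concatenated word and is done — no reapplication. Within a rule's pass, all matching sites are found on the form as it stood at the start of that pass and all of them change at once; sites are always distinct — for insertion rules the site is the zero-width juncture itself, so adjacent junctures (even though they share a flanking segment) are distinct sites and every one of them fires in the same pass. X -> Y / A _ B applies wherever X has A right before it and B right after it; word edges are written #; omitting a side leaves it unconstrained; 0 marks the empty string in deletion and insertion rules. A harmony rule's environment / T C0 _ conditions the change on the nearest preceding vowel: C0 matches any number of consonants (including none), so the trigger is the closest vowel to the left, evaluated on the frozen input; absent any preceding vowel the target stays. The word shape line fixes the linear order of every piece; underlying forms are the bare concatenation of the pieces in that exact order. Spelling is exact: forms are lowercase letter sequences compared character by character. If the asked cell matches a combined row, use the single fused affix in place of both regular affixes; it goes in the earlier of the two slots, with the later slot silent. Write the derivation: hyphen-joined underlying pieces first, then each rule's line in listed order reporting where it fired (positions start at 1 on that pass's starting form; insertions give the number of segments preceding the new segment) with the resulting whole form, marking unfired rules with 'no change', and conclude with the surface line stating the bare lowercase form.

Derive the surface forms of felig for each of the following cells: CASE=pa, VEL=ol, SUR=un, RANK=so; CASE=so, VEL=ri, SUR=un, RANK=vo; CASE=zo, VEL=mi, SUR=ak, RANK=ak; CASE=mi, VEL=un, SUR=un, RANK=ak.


cell CASE=pa, VEL=ol, SUR=un, RANK=so:
underlying: kak-felig-rer-p-des
1. 0 -> i / C _ C #: no change
2. b -> p, v -> f / _ #: no change
3. e -> o, i -> u / B C0 _: fires at position(s) 5: kakfoligrerpdes
surface: kakfoligrerpdes

cell CASE=so, VEL=ri, SUR=un, RANK=vo:
underlying: kak-felig-mug-pi-or
1. 0 -> i / C _ C #: no change
2. b -> p, v -> f / _ #: no change
3. e -> o, i -> u / B C0 _: fires at position(s) 5, 13: kakfoligmugpuor
surface: kakfoligmugpuor

cell CASE=zo, VEL=mi, SUR=ak, RANK=ak:
underlying: tot-felig-a-mik-b
1. 0 -> i / C _ C #: inserts after position(s) 12: totfeligamikib
2. b -> p, v -> f / _ #: fires at position(s) 14: totfeligamikip
3. e -> o, i -> u / B C0 _: fires at position(s) 5, 11: totfoligamukip
surface: totfoligamukip

cell CASE=mi, VEL=un, SUR=un, RANK=ak:
underlying: kak-felig-ma-mu-b
1. 0 -> i / C _ C #: no change
2. b -> p, v -> f / _ #: fires at position(s) 13: kakfeligmamup
3. e -> o, i -> u / B C0 _: fires at position(s) 5: kakfoligmamup
surface: kakfoligmamup


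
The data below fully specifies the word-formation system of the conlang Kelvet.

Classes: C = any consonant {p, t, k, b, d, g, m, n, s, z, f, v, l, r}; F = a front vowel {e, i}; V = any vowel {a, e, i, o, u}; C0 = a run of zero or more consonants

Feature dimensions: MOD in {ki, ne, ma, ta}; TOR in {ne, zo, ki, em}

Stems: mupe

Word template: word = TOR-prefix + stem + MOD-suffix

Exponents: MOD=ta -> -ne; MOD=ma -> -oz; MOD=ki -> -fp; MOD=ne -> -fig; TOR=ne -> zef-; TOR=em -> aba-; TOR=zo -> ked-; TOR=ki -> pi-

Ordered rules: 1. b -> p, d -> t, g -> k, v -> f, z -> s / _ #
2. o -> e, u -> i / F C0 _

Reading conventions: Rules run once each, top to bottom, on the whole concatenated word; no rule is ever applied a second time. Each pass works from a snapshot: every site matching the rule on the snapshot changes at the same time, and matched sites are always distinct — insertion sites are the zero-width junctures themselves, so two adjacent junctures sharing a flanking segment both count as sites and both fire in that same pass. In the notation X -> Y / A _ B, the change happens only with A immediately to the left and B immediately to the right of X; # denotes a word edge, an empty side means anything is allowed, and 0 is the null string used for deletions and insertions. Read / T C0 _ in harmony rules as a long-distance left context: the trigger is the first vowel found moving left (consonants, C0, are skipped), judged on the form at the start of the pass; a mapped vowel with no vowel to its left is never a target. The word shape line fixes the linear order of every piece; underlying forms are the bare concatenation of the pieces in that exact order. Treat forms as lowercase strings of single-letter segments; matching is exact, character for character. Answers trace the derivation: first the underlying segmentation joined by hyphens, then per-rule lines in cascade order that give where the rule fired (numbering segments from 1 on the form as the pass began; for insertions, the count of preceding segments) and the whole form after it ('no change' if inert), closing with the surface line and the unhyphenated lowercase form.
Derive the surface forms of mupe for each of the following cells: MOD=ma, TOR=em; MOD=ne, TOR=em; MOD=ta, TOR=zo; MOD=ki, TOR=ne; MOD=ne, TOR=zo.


cell MOD=ma, TOR=em:
underlying: aba-mupe-oz
1. b -> p, d -> t, g -> k, v -> f, z -> s / _ #: fires at position(s) 9: abamupeos
2. o -> e, u -> i / F C0 _: fires at position(s) 8: abamupees
surface: abamupees

cell MOD=ne, TOR=em:
underlying: aba-mupe-fig
1. b -> p, d -> t, g -> k, v -> f, z -> s / _ #: fires at position(s) 10: abamupefik
2. o -> e, u -> i / F C0 _: no change
surface: abamupefik

cell MOD=ta, TOR=zo:
underlying: ked-mupe-ne
1. b -> p, d -> t, g -> k, v -> f, z -> s / _ #: no change
2. o -> e, u -> i / F C0 _: fires at position(s) 5: kedmipene
surface: kedmipene

cell MOD=ki, TOR=ne:
underlying: zef-mupe-fp
1. b -> p, d -> t, g -> k, v -> f, z -> s / _ #: no change
2. o -> e, u -> i / F C0 _: fires at position(s) 5: zefmipefp
surface: zefmipefp

cell MOD=ne, TOR=zo:
underlying: ked-mupe-fig
1. b -> p, d -> t, g -> k, v -> f, z -> s / _ #: fires at position(s) 10: kedmupefik
2. o -> e, u -> i / F C0 _: fires at position(s) 5: kedmipefik
surface: kedmipefik


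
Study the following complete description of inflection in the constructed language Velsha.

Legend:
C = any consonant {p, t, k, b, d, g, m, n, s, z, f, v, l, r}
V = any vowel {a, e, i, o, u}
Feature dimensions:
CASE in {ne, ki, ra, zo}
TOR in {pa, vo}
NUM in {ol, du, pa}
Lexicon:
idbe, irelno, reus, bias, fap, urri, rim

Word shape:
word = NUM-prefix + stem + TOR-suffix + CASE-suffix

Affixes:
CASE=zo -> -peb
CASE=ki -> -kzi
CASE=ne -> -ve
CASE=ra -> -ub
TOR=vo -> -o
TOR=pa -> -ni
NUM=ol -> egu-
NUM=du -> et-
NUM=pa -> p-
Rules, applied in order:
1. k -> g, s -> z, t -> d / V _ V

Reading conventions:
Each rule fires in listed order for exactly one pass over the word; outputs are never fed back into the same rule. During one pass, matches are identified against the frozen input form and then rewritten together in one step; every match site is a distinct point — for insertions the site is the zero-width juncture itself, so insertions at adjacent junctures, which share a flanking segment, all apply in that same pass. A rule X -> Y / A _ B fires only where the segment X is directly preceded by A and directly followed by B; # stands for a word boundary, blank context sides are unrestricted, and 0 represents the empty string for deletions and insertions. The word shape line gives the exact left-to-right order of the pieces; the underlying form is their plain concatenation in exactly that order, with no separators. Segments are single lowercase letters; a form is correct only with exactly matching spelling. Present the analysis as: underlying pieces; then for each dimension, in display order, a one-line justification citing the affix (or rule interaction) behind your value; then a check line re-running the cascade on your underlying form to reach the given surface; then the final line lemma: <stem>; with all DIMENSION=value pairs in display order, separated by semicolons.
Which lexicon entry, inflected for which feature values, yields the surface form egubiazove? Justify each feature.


underlying: egu-bias-o-ve
CASE=ne - signalled by the affix -ve
TOR=vo - signalled by the affix -o
NUM=ol - signalled by the affix egu-
check: egubiasove -> egubiazove
lemma: bias; CASE=ne; TOR=vo; NUM=ol


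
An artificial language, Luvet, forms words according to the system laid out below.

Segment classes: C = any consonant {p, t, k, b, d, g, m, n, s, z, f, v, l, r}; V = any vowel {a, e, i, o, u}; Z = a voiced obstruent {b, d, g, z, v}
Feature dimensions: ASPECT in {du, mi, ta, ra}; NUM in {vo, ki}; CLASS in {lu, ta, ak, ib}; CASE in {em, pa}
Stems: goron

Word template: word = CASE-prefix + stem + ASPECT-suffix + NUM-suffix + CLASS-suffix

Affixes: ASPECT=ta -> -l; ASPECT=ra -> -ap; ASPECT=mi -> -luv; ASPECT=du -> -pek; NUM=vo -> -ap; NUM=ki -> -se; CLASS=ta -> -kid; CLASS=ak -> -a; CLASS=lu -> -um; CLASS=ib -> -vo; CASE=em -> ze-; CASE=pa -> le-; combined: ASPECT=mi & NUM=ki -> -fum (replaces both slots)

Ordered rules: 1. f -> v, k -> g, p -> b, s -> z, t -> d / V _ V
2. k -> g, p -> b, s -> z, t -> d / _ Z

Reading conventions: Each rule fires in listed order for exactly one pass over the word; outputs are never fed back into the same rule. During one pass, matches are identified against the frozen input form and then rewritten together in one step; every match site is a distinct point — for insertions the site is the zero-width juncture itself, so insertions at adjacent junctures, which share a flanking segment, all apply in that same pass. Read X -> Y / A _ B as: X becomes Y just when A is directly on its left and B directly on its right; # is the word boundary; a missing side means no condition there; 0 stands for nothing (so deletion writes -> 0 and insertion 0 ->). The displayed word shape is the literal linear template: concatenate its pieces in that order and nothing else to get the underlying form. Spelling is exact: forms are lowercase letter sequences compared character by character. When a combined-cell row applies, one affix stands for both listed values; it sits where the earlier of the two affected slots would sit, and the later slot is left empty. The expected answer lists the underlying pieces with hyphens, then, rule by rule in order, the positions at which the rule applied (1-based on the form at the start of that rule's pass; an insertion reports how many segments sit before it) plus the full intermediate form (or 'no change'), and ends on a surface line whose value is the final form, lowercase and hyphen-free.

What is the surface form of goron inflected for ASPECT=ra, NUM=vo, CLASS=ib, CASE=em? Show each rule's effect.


underlying: ze-goron-ap-ap-vo
1. f -> v, k -> g, p -> b, s -> z, t -> d / V _ V: fires at position(s) 9: zegoronabapvo
2. k -> g, p -> b, s -> z, t -> d / _ Z: fires at position(s) 11: zegoronababvo
surface: zegoronababvo


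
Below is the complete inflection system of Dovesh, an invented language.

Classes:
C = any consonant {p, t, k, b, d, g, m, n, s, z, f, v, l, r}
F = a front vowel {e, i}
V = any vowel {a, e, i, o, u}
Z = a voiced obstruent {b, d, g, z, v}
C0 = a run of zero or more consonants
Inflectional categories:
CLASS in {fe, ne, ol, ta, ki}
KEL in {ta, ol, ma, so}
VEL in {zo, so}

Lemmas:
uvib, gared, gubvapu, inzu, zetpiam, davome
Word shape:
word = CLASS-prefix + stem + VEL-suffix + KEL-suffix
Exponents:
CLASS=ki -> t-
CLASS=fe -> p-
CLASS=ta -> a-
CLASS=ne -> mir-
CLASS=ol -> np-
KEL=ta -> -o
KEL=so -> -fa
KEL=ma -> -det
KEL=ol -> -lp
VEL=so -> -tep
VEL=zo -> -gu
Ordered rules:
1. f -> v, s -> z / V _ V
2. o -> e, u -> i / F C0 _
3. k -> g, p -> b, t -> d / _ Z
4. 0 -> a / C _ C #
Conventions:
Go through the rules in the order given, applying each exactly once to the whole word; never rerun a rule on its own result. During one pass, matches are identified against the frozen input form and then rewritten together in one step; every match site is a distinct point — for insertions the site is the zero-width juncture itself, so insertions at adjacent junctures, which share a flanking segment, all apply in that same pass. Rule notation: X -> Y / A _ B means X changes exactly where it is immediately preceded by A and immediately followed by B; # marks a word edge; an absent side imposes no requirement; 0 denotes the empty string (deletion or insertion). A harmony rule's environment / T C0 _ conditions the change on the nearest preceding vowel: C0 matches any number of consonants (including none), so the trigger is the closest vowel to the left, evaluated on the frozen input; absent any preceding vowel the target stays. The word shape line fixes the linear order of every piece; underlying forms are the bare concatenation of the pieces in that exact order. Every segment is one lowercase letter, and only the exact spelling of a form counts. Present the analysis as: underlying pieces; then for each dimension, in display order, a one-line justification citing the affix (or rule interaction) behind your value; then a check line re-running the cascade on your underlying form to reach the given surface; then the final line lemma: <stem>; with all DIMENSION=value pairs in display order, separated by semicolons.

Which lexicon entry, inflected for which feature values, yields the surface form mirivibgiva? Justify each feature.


underlying: mir-uvib-gu-fa
CLASS=ne - signalled by the affix mir-
KEL=so - signalled by the affix -fa
VEL=zo - signalled by the affix -gu
check: miruvibgufa -> miruvibguva -> mirivibgiva -> mirivibgiva -> mirivibgiva
lemma: uvib; CLASS=ne; KEL=so; VEL=zo


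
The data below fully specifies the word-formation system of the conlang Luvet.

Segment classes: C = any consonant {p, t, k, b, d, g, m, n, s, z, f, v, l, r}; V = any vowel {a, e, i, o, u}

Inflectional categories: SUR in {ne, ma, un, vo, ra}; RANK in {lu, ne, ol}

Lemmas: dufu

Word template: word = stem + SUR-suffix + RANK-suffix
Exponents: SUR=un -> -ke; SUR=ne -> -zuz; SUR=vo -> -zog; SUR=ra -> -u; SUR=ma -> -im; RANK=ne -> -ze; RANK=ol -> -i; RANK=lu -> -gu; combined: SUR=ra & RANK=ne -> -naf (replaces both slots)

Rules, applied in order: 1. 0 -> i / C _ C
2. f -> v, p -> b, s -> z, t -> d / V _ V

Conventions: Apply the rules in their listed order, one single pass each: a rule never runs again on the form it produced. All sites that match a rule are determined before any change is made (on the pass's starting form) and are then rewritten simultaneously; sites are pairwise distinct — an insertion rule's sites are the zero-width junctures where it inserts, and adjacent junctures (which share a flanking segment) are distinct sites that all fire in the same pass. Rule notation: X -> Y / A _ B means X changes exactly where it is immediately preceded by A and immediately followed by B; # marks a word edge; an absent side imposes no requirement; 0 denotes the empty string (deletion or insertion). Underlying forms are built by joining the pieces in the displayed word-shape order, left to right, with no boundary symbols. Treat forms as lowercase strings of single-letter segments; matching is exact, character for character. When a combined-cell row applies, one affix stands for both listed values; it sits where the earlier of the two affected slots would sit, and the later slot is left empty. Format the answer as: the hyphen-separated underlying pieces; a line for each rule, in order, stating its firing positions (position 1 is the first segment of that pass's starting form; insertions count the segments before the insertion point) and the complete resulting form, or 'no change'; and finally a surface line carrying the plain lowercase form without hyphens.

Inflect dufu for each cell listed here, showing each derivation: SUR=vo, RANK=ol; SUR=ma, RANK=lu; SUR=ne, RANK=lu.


cell SUR=vo, RANK=ol:
underlying: dufu-zog-i
1. 0 -> i / C _ C: no change
2. f -> v, p -> b, s -> z, t -> d / V _ V: fires at position(s) 3: duvuzogi
surface: duvuzogi

cell SUR=ma, RANK=lu:
underlying: dufu-im-gu
1. 0 -> i / C _ C: inserts after position(s) 6: dufuimigu
2. f -> v, p -> b, s -> z, t -> d / V _ V: fires at position(s) 3: duvuimigu
surface: duvuimigu

cell SUR=ne, RANK=lu:
underlying: dufu-zuz-gu
1. 0 -> i / C _ C: inserts after position(s) 7: dufuzuzigu
2. f -> v, p -> b, s -> z, t -> d / V _ V: fires at position(s) 3: duvuzuzigu
surface: duvuzuzigu


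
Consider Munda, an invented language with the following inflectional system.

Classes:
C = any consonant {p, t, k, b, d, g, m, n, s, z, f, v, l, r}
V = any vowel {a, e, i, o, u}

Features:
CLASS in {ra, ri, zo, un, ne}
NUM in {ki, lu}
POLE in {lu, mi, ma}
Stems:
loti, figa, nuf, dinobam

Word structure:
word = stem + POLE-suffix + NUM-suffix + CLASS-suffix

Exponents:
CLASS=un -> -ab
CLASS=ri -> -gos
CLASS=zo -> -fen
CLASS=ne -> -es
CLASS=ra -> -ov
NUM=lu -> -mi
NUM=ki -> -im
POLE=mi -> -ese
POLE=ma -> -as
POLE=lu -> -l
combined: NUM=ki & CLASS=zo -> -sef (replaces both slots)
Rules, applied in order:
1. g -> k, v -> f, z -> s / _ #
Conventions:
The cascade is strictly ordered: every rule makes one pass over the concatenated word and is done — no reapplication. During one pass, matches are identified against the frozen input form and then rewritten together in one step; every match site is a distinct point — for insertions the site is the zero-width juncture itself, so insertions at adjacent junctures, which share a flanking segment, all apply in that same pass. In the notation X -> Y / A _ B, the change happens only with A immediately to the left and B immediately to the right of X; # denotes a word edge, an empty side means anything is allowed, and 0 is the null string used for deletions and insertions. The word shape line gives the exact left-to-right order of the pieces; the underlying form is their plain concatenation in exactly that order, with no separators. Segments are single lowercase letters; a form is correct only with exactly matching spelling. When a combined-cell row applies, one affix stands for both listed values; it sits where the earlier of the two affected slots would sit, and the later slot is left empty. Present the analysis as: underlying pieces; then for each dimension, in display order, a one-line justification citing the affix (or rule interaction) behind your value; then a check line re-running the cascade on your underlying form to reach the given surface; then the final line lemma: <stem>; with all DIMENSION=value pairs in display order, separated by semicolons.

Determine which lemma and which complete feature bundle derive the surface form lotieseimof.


underlying: loti-ese-im-ov
CLASS=ra - signalled by the affix -ov
NUM=ki - signalled by the affix -im
POLE=mi - signalled by the affix -ese
check: lotieseimov -> lotieseimof
lemma: loti; CLASS=ra; NUM=ki; POLE=mi


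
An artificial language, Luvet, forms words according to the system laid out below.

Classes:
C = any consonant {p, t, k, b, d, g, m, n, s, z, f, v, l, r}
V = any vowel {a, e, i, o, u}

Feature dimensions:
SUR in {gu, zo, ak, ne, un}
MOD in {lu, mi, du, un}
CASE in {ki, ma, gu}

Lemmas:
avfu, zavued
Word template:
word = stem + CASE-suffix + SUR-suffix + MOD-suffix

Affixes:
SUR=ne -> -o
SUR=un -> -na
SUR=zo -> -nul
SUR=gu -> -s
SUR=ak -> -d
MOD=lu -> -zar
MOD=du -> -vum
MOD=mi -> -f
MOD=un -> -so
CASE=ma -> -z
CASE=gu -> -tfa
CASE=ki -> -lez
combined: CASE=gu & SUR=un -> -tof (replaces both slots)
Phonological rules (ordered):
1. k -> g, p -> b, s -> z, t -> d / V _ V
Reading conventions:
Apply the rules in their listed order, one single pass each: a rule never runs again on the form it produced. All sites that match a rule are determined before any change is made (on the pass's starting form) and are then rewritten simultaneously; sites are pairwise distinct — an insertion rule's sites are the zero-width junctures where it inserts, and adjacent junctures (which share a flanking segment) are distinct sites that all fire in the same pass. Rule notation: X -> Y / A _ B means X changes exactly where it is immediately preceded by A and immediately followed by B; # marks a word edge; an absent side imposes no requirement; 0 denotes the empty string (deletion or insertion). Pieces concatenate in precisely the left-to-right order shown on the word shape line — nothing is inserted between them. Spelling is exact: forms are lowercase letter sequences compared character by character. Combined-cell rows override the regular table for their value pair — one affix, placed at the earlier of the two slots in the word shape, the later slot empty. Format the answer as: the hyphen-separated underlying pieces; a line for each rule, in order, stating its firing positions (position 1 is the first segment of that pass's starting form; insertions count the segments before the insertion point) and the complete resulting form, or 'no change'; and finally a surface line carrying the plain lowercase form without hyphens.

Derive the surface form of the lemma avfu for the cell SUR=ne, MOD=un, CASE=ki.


underlying: avfu-lez-o-so
1. k -> g, p -> b, s -> z, t -> d / V _ V: fires at position(s) 9: avfulezozo
surface: avfulezozo


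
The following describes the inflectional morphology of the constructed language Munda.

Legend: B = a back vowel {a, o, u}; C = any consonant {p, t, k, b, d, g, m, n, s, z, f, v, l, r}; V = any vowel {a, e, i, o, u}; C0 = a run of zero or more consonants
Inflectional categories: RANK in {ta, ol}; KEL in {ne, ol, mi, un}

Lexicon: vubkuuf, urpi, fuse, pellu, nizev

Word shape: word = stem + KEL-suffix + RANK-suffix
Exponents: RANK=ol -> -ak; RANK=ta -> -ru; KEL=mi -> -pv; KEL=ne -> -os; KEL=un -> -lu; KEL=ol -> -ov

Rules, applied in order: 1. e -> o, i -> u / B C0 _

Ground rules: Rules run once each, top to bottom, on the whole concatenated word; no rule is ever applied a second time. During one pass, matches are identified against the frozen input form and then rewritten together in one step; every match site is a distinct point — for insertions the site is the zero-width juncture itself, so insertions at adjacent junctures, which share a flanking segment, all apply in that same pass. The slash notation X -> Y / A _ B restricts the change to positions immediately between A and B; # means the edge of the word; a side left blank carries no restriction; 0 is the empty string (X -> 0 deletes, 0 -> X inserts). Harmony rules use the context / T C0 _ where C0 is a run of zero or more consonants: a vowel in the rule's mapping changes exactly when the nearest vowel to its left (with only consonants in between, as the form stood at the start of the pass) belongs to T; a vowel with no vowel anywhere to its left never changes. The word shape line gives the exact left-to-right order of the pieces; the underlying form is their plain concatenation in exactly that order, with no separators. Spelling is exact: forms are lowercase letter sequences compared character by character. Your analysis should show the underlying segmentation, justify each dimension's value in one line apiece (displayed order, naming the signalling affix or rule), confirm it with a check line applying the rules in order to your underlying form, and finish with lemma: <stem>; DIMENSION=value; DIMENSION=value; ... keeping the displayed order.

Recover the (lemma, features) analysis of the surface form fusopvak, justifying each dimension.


underlying: fuse-pv-ak
RANK=ol - signalled by the affix -ak
KEL=mi - signalled by the affix -pv
check: fusepvak -> fusopvak
lemma: fuse; RANK=ol; KEL=mi


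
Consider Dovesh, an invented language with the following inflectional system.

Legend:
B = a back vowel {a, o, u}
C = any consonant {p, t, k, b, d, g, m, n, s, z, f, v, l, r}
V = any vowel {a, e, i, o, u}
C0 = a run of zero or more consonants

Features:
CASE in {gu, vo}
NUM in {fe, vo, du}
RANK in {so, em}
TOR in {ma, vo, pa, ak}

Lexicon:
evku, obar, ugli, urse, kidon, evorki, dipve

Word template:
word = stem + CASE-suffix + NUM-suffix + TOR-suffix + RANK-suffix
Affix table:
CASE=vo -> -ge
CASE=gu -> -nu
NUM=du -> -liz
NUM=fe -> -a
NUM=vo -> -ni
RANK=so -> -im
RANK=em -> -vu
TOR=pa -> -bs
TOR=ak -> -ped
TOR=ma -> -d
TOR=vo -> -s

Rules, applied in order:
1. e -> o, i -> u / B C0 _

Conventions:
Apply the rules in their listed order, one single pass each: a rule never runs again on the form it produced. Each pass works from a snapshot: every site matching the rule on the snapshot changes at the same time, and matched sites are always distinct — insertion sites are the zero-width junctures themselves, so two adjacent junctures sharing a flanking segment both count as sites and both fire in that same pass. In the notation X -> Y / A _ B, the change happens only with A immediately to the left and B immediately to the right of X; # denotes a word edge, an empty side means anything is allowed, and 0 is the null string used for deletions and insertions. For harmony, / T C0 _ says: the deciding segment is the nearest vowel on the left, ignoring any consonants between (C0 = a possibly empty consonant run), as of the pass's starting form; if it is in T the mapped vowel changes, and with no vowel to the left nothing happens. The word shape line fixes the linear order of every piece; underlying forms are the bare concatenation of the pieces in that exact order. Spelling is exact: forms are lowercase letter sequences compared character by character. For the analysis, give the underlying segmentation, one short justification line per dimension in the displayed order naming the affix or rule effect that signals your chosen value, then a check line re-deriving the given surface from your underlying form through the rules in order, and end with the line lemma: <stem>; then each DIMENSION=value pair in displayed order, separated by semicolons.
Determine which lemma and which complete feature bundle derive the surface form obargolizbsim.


underlying: obar-ge-liz-bs-im
CASE=vo - signalled by the affix -ge
NUM=du - signalled by the affix -liz
RANK=so - signalled by the affix -im
TOR=pa - signalled by the affix -bs
check: obargelizbsim -> obargolizbsim
lemma: obar; CASE=vo; NUM=du; RANK=so; TOR=pa


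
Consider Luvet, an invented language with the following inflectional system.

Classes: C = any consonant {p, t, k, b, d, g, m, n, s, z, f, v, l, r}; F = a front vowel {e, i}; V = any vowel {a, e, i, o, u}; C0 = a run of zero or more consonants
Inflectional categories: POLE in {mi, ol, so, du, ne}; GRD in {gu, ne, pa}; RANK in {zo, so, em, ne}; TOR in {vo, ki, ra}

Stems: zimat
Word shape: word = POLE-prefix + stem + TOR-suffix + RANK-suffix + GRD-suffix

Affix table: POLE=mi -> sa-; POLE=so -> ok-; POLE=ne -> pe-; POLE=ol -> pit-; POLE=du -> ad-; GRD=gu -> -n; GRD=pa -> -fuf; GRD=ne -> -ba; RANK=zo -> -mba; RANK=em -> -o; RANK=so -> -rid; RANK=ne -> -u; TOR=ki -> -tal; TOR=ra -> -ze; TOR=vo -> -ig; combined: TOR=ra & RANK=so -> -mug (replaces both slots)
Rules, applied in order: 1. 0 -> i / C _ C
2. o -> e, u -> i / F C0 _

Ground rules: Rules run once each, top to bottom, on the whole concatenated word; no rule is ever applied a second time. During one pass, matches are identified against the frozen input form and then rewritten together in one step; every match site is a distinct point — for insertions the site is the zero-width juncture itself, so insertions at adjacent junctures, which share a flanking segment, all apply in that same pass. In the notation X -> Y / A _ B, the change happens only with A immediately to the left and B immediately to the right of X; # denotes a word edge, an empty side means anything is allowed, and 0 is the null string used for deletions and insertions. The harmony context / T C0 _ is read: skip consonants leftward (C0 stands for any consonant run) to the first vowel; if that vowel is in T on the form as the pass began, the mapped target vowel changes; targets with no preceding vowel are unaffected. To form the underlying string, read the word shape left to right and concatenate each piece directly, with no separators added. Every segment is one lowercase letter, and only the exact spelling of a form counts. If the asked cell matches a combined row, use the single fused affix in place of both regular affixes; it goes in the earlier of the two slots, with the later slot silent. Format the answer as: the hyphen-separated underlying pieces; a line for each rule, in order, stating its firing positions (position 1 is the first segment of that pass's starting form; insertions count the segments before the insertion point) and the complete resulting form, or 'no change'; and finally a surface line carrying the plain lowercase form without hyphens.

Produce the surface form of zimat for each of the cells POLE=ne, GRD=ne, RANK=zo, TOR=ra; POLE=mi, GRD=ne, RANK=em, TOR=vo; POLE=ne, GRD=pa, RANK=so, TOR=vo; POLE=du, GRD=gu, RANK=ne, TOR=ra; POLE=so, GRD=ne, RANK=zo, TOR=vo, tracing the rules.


cell POLE=ne, GRD=ne, RANK=zo, TOR=ra:
underlying: pe-zimat-ze-mba-ba
1. 0 -> i / C _ C: inserts after position(s) 7, 10: pezimatizemibaba
2. o -> e, u -> i / F C0 _: no change
surface: pezimatizemibaba

cell POLE=mi, GRD=ne, RANK=em, TOR=vo:
underlying: sa-zimat-ig-o-ba
1. 0 -> i / C _ C: no change
2. o -> e, u -> i / F C0 _: fires at position(s) 10: sazimatigeba
surface: sazimatigeba

cell POLE=ne, GRD=pa, RANK=so, TOR=vo:
underlying: pe-zimat-ig-rid-fuf
1. 0 -> i / C _ C: inserts after position(s) 9, 12: pezimatigiridifuf
2. o -> e, u -> i / F C0 _: fires at position(s) 16: pezimatigiridifif
surface: pezimatigiridifif

cell POLE=du, GRD=gu, RANK=ne, TOR=ra:
underlying: ad-zimat-ze-u-n
1. 0 -> i / C _ C: inserts after position(s) 2, 7: adizimatizeun
2. o -> e, u -> i / F C0 _: fires at position(s) 12: adizimatizein
surface: adizimatizein

cell POLE=so, GRD=ne, RANK=zo, TOR=vo:
underlying: ok-zimat-ig-mba-ba
1. 0 -> i / C _ C: inserts after position(s) 2, 9, 10: okizimatigimibaba
2. o -> e, u -> i / F C0 _: no change
surface: okizimatigimibaba


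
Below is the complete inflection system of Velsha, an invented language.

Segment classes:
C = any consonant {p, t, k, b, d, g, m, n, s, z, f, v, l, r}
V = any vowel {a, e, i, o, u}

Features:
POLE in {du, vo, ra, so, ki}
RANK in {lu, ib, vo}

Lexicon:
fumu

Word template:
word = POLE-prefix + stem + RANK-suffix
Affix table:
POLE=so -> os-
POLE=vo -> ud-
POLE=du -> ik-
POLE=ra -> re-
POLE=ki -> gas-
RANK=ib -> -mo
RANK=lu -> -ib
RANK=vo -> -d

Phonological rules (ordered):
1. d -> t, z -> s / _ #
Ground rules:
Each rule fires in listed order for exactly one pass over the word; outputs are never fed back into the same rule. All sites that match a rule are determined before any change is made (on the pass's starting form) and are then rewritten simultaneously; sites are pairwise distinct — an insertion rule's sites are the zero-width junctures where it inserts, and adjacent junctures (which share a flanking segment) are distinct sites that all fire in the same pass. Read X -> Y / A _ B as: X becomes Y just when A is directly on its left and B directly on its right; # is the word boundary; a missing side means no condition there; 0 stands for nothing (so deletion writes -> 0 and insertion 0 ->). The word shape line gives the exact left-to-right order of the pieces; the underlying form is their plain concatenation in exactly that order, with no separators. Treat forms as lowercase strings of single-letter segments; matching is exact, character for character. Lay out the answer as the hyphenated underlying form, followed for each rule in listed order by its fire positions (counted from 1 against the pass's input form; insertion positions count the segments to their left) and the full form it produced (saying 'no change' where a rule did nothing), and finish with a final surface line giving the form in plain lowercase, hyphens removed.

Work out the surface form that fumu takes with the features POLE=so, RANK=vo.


underlying: os-fumu-d
1. d -> t, z -> s / _ #: fires at position(s) 7: osfumut
surface: osfumut


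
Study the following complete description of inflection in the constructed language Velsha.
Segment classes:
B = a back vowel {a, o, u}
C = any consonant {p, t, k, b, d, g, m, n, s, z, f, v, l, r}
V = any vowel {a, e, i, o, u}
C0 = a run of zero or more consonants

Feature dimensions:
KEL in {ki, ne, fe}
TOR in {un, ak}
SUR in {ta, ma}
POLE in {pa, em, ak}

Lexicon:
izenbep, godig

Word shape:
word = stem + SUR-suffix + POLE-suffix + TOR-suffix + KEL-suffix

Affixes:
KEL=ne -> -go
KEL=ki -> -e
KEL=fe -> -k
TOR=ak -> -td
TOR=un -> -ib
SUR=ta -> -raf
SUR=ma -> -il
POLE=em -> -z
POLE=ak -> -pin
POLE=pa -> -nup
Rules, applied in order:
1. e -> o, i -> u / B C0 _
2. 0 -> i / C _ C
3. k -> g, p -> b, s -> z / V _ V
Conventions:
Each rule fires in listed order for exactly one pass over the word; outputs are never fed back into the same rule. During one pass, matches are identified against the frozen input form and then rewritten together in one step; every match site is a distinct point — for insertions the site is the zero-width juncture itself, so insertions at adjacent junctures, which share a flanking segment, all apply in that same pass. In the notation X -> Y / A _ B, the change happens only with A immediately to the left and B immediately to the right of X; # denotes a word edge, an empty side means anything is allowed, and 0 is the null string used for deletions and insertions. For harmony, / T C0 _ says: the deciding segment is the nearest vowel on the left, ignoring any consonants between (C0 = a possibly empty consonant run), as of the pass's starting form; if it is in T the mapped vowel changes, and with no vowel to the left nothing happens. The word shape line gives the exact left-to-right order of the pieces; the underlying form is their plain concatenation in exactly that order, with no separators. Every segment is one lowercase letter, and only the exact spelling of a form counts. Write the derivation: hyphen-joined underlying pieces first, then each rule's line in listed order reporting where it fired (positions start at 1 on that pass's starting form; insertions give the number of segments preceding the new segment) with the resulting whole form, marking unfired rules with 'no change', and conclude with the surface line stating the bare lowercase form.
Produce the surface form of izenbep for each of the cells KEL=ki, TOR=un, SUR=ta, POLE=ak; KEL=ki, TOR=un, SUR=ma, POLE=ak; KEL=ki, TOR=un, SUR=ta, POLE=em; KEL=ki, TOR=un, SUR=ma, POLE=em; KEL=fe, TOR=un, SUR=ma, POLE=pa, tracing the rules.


cell KEL=ki, TOR=un, SUR=ta, POLE=ak:
underlying: izenbep-raf-pin-ib-e
1. e -> o, i -> u / B C0 _: fires at position(s) 12: izenbeprafpunibe
2. 0 -> i / C _ C: inserts after position(s) 4, 7, 10: izenibepirafipunibe
3. k -> g, p -> b, s -> z / V _ V: fires at position(s) 8, 14: izenibebirafibunibe
surface: izenibebirafibunibe

cell KEL=ki, TOR=un, SUR=ma, POLE=ak:
underlying: izenbep-il-pin-ib-e
1. e -> o, i -> u / B C0 _: no change
2. 0 -> i / C _ C: inserts after position(s) 4, 9: izenibepilipinibe
3. k -> g, p -> b, s -> z / V _ V: fires at position(s) 8, 12: izenibebilibinibe
surface: izenibebilibinibe

cell KEL=ki, TOR=un, SUR=ta, POLE=em:
underlying: izenbep-raf-z-ib-e
1. e -> o, i -> u / B C0 _: fires at position(s) 12: izenbeprafzube
2. 0 -> i / C _ C: inserts after position(s) 4, 7, 10: izenibepirafizube
3. k -> g, p -> b, s -> z / V _ V: fires at position(s) 8: izenibebirafizube
surface: izenibebirafizube

cell KEL=ki, TOR=un, SUR=ma, POLE=em:
underlying: izenbep-il-z-ib-e
1. e -> o, i -> u / B C0 _: no change
2. 0 -> i / C _ C: inserts after position(s) 4, 9: izenibepilizibe
3. k -> g, p -> b, s -> z / V _ V: fires at position(s) 8: izenibebilizibe
surface: izenibebilizibe

cell KEL=fe, TOR=un, SUR=ma, POLE=pa:
underlying: izenbep-il-nup-ib-k
1. e -> o, i -> u / B C0 _: fires at position(s) 13: izenbepilnupubk
2. 0 -> i / C _ C: inserts after position(s) 4, 9, 14: izenibepilinupubik
3. k -> g, p -> b, s -> z / V _ V: fires at position(s) 8, 14: izenibebilinububik
surface: izenibebilinububik


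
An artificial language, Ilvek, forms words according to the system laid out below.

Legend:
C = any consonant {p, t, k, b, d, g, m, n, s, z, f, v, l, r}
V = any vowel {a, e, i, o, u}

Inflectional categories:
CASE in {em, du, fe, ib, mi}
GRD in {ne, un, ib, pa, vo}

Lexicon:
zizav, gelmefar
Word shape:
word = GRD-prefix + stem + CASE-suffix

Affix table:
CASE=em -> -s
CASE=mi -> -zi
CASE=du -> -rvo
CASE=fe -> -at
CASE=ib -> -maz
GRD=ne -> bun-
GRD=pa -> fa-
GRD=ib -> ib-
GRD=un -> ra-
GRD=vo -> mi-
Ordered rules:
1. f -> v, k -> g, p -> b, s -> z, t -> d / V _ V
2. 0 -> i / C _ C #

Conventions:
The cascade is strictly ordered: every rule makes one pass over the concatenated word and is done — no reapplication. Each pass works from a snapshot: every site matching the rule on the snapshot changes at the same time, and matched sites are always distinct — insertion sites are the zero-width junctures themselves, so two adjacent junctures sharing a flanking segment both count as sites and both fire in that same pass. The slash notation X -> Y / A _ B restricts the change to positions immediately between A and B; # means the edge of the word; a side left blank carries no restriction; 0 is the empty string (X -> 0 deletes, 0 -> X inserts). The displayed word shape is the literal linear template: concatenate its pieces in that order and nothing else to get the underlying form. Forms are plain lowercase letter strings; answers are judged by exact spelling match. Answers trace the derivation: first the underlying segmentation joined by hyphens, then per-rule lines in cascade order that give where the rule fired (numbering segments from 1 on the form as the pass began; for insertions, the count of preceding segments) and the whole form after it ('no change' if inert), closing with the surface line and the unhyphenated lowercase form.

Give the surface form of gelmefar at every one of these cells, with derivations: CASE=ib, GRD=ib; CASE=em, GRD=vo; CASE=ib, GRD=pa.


cell CASE=ib, GRD=ib:
underlying: ib-gelmefar-maz
1. f -> v, k -> g, p -> b, s -> z, t -> d / V _ V: fires at position(s) 8: ibgelmevarmaz
2. 0 -> i / C _ C #: no change
surface: ibgelmevarmaz

cell CASE=em, GRD=vo:
underlying: mi-gelmefar-s
1. f -> v, k -> g, p -> b, s -> z, t -> d / V _ V: fires at position(s) 8: migelmevars
2. 0 -> i / C _ C #: inserts after position(s) 10: migelmevaris
surface: migelmevaris

cell CASE=ib, GRD=pa:
underlying: fa-gelmefar-maz
1. f -> v, k -> g, p -> b, s -> z, t -> d / V _ V: fires at position(s) 8: fagelmevarmaz
2. 0 -> i / C _ C #: no change
surface: fagelmevarmaz
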